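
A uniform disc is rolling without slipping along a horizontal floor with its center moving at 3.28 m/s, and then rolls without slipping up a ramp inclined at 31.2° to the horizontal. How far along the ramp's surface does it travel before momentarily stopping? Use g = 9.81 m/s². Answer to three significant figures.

d ≈ 1.59 m

With I = (1/2)MR², the ratio k = I/(MR²) is 0.5.
The rolling condition ω = v/R makes the rotational term ½I(v/R)² = ½kMv², so KE_total = ½(1+k)Mv² = (3/4)Mv².
Setting this equal to Mgh gives the vertical rise h = (1+k)v₀²/(2g) = 1.5×3.28²/(2×9.81) = 0.8225 m.
Along the incline, d = h/sinθ = 0.8225/sin31.2° ≈ 1.59 m.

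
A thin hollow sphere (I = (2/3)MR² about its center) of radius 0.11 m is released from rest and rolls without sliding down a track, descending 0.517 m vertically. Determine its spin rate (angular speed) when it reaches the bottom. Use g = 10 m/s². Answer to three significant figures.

With I = (2/3)MR², the ratio k = I/(MR²) is 2/3.
Since it rolls without slipping, ω = v/R and KE = ½Mv² + ½Iω² = ½(1+k)Mv² = (5/6)Mv².
Energy conservation Mgh = ½(1+k)Mv² gives v = √(2gh/(1+k)) = √(2 × 10 × 0.517 / 1.667) = 2.491 m/s.
Then ω = v/R = 2.491 / 0.11 ≈ 22.6 rad/s.

ω ≈ 22.6 rad/s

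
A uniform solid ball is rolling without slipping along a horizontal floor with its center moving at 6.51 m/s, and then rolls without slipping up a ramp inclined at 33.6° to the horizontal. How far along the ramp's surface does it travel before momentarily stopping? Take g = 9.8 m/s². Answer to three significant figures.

d ≈ 5.47 m

For this body I = (2/5)MR², i.e. k = I/(MR²) = 0.4.
Pure rolling means v = ωR; then KE = ½Mv² + ½I(v/R)² = ½(1+k)Mv² = (7/10)Mv².
Setting this equal to Mgh gives the vertical rise h = (1+k)v₀²/(2g) = 1.4×6.51²/(2×9.8) = 3.027 m.
The distance along the slope is d = h/sinθ = 3.027/sin33.6° ≈ 5.47 m.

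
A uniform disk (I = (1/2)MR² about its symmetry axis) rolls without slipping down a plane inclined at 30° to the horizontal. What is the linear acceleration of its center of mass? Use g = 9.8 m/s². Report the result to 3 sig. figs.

The moment of inertia is (1/2)MR², giving k ≡ I/(MR²) = 0.5.
Along the incline Mg sinθ − f = Ma, and torque about the center fR = Iα = kMR²(a/R) gives f = kMa.
Eliminating f: Mg sinθ = (1+k)Ma, so a = g sinθ/(1+k) = 9.8 × sin30° / 1.5 ≈ 3.27 m/s².

a ≈ 3.27 m/s²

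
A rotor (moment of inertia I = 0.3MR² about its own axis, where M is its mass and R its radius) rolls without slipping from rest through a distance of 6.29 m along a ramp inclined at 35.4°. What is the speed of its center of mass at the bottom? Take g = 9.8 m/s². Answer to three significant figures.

Here I = 0.3MR², so the shape factor k = I/(MR²) = 0.3.
Rolling without slipping gives ω = v/R, so the total kinetic energy is ½Mv² + ½Iω² = ½(1+k)Mv² = (13/20)Mv².
The vertical drop is h = L sinθ = 6.29 × sin35.4° = 3.644 m.
Setting Mgh = (13/20)Mv² gives v = √(2gh/(1+k)) = √(2·9.8·3.644/1.3) ≈ 7.41 m/s.

v ≈ 7.41 m/s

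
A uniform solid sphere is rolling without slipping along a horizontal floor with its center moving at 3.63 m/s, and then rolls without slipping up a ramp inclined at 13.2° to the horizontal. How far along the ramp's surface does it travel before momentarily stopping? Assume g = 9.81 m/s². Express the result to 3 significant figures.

With I = (2/5)MR², the ratio k = I/(MR²) is 0.4.
Rolling without slipping gives ω = v/R, so the total kinetic energy is ½Mv² + ½Iω² = ½(1+k)Mv² = (7/10)Mv².
Setting this equal to Mgh gives the vertical rise h = (1+k)v₀²/(2g) = 1.4×3.63²/(2×9.81) = 0.9402 m.
The distance along the slope is d = h/sinθ = 0.9402/sin13.2° ≈ 4.12 m.

d ≈ 4.12 m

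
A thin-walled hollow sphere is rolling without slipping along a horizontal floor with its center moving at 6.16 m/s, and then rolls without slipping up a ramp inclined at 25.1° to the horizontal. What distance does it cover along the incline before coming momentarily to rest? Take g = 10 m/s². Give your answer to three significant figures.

d ≈ 7.45 m

Here I = (2/3)MR², so the shape factor k = I/(MR²) = 2/3.
Since it rolls without slipping, ω = v/R and KE = ½Mv² + ½Iω² = ½(1+k)Mv² = (5/6)Mv².
Setting this equal to Mgh gives the vertical rise h = (1+k)v₀²/(2g) = 1.667×6.16²/(2×10) = 3.162 m.
The distance along the slope is d = h/sinθ = 3.162/sin25.1° ≈ 7.45 m.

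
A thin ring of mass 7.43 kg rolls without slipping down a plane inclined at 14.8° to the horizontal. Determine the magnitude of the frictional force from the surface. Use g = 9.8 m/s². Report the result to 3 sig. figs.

f ≈ 9.30 N

Here I = MR², so the shape factor k = I/(MR²) = 1.
Translational: Mg sinθ − f = Ma. Rotational about the CM: fR = Iα = kMRa, so f = kMa.
Combining, a = g sinθ/(1+k) and f = kMa = kMg sinθ/(1+k).
f = 1 × 7.43 × 9.8 × sin14.8° / 2 ≈ 9.30 N.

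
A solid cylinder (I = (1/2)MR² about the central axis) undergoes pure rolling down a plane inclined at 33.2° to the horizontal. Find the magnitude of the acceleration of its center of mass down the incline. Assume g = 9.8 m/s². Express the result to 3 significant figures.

a ≈ 3.58 m/s²

With I = (1/2)MR², the ratio k = I/(MR²) is 0.5.
Along the incline Mg sinθ − f = Ma, and torque about the center fR = Iα = kMR²(a/R) gives f = kMa.
Eliminating f: Mg sinθ = (1+k)Ma, so a = g sinθ/(1+k) = 9.8 × sin33.2° / 1.5 ≈ 3.58 m/s².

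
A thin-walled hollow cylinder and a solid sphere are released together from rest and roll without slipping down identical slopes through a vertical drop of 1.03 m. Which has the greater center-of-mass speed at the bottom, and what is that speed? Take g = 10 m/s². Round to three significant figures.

the solid sphere, at v ≈ 3.84 m/s

For rolling without slipping, Mgh = ½(1+k)Mv² where k = I/(MR²), so v = √(2gh/(1+k)).
Thin-walled hollow cylinder: k = 1, giving v = √(2×10×1.03/2) = 3.209 m/s.
Solid sphere: k = 0.4, giving v = √(2×10×1.03/1.4) = 3.836 m/s.
The smaller k wins: the solid sphere, at ≈ 3.84 m/s.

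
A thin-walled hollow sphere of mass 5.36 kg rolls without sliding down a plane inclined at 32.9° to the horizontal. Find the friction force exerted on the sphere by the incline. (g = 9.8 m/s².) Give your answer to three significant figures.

Here I = (2/3)MR², so the shape factor k = I/(MR²) = 2/3.
Translational: Mg sinθ − f = Ma. Rotational about the CM: fR = Iα = kMRa, so f = kMa.
Combining, a = g sinθ/(1+k) and f = kMa = kMg sinθ/(1+k).
f = (2/3) × 5.36 × 9.8 × sin32.9° / 1.667 ≈ 11.4 N.

f ≈ 11.4 N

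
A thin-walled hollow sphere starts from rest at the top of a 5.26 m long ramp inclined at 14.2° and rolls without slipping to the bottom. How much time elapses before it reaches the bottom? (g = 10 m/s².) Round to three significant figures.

t ≈ 2.67 s

With I = (2/3)MR², the ratio k = I/(MR²) is 2/3.
Translational: Mg sinθ − f = Ma. Rotational about the CM: fR = Iα = kMRa, so f = kMa.
Hence a = g sinθ/(1+k) = 10×sin14.2°/1.667 = 1.472 m/s².
With constant a from rest, t = √(2L/a) = √(2·5.26/1.472) ≈ 2.67 s.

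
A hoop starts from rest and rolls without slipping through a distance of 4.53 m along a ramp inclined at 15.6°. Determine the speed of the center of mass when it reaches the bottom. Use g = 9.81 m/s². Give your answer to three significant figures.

v ≈ 3.46 m/s

Here I = MR², so the shape factor k = I/(MR²) = 1.
Rolling without slipping gives ω = v/R, so the total kinetic energy is ½Mv² + ½Iω² = ½(1+k)Mv² = Mv².
The vertical drop is h = L sinθ = 4.53 × sin15.6° = 1.218 m.
Energy conservation: Mgh = Mv², so v = √(2gh/(1+k)) = √(2 × 9.81 × 1.218 / 2) ≈ 3.46 m/s.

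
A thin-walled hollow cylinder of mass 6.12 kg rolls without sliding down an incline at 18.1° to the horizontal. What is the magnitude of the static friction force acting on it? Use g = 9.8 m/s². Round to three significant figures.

f ≈ 9.32 N

With I = MR², the ratio k = I/(MR²) is 1.
Along the incline Mg sinθ − f = Ma, and torque about the center fR = Iα = kMR²(a/R) gives f = kMa.
Combining, a = g sinθ/(1+k) and f = kMa = kMg sinθ/(1+k).
f = 1 × 6.12 × 9.8 × sin18.1° / 2 ≈ 9.32 N.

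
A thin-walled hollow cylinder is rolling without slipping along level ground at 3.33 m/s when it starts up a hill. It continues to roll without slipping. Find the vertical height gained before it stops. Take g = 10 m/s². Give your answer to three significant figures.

With I = MR², the ratio k = I/(MR²) is 1.
Rolling without slipping gives ω = v/R, so the total kinetic energy is ½Mv² + ½Iω² = ½(1+k)Mv² = Mv².
All of this converts to potential energy at the highest point: Mv₀² = Mgh.
Thus h = (1+k)v₀²/(2g) = 2 × 3.33² / (2 × 10) ≈ 1.11 m.

h ≈ 1.11 m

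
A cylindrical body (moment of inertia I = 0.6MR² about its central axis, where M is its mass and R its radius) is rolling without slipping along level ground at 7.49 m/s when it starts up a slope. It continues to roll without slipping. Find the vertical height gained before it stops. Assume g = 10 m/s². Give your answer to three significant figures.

The moment of inertia is 0.6MR², giving k ≡ I/(MR²) = 0.6.
Pure rolling means v = ωR; then KE = ½Mv² + ½I(v/R)² = ½(1+k)Mv² = (4/5)Mv².
All of this converts to potential energy at the highest point: (4/5)Mv₀² = Mgh.
Thus h = (1+k)v₀²/(2g) = 1.6 × 7.49² / (2 × 10) ≈ 4.49 m.

h ≈ 4.49 m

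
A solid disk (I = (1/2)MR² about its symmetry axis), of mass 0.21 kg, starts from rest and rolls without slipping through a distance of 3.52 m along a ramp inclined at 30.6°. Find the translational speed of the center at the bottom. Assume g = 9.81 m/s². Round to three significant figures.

v ≈ 4.84 m/s

The moment of inertia is (1/2)MR², giving k ≡ I/(MR²) = 0.5.
Rolling without slipping gives ω = v/R, so the total kinetic energy is ½Mv² + ½Iω² = ½(1+k)Mv² = (3/4)Mv².
The vertical drop is h = L sinθ = 3.52 × sin30.6° = 1.792 m.
Energy conservation: Mgh = (3/4)Mv², so v = √(2gh/(1+k)) = √(2 × 9.81 × 1.792 / 1.5) ≈ 4.84 m/s.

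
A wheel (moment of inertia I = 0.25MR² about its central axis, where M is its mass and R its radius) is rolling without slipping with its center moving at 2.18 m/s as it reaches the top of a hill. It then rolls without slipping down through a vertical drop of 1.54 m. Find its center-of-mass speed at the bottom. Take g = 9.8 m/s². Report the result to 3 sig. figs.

v ≈ 5.38 m/s

Here I = 0.25MR², so the shape factor k = I/(MR²) = 0.25.
Since it rolls without slipping, ω = v/R and KE = ½Mv² + ½Iω² = ½(1+k)Mv² = (5/8)Mv².
Conserving energy between top and bottom: (5/8)Mv² = (5/8)Mv₀² + Mgh, hence v² = v₀² + 2gh/(1+k).
v = √(2.18² + 2×9.8×1.54/1.25) = √28.9 ≈ 5.38 m/s.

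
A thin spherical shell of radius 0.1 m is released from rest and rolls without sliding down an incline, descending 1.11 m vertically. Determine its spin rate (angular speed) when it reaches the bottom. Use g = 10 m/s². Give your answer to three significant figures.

With I = (2/3)MR², the ratio k = I/(MR²) is 2/3.
The rolling condition ω = v/R makes the rotational term ½I(v/R)² = ½kMv², so KE_total = ½(1+k)Mv² = (5/6)Mv².
Energy conservation Mgh = ½(1+k)Mv² gives v = √(2gh/(1+k)) = √(2 × 10 × 1.11 / 1.667) = 3.65 m/s.
The angular speed follows from ω = v/R = 3.65/0.1 ≈ 36.5 rad/s.

ω ≈ 36.5 rad/s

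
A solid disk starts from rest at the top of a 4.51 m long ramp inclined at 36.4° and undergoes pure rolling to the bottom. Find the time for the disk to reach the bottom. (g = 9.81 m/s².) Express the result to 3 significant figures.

t ≈ 1.52 s

The moment of inertia is (1/2)MR², giving k ≡ I/(MR²) = 0.5.
Translational: Mg sinθ − f = Ma. Rotational about the CM: fR = Iα = kMRa, so f = kMa.
Hence a = g sinθ/(1+k) = 9.81×sin36.4°/1.5 = 3.881 m/s².
With constant a from rest, t = √(2L/a) = √(2·4.51/3.881) ≈ 1.52 s.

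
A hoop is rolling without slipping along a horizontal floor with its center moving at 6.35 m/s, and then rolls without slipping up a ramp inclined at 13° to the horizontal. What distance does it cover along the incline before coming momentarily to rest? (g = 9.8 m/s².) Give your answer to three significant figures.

d ≈ 18.3 m

With I = MR², the ratio k = I/(MR²) is 1.
The rolling condition ω = v/R makes the rotational term ½I(v/R)² = ½kMv², so KE_total = ½(1+k)Mv² = Mv².
Setting this equal to Mgh gives the vertical rise h = (1+k)v₀²/(2g) = 2×6.35²/(2×9.8) = 4.115 m.
The distance along the slope is d = h/sinθ = 4.115/sin13° ≈ 18.3 m.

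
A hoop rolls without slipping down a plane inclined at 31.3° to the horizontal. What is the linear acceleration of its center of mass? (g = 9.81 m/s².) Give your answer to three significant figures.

With I = MR², the ratio k = I/(MR²) is 1.
Translational: Mg sinθ − f = Ma. Rotational about the CM: fR = Iα = kMRa, so f = kMa.
Eliminating f: Mg sinθ = (1+k)Ma, so a = g sinθ/(1+k) = 9.81 × sin31.3° / 2 ≈ 2.55 m/s².

a ≈ 2.55 m/s²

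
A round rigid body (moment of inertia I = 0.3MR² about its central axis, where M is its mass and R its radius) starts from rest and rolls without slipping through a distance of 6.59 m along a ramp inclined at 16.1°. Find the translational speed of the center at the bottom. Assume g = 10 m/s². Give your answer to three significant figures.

v ≈ 5.30 m/s

Here I = 0.3MR², so the shape factor k = I/(MR²) = 0.3.
Since it rolls without slipping, ω = v/R and KE = ½Mv² + ½Iω² = ½(1+k)Mv² = (13/20)Mv².
The vertical drop is h = L sinθ = 6.59 × sin16.1° = 1.828 m.
Energy conservation: Mgh = (13/20)Mv², so v = √(2gh/(1+k)) = √(2 × 10 × 1.828 / 1.3) ≈ 5.30 m/s.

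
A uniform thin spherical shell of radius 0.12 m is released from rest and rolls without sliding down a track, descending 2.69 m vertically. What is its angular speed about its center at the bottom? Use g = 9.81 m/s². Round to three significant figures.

Here I = (2/3)MR², so the shape factor k = I/(MR²) = 2/3.
Pure rolling means v = ωR; then KE = ½Mv² + ½I(v/R)² = ½(1+k)Mv² = (5/6)Mv².
Energy conservation Mgh = ½(1+k)Mv² gives v = √(2gh/(1+k)) = √(2 × 9.81 × 2.69 / 1.667) = 5.627 m/s.
The angular speed follows from ω = v/R = 5.627/0.12 ≈ 46.9 rad/s.

ω ≈ 46.9 rad/s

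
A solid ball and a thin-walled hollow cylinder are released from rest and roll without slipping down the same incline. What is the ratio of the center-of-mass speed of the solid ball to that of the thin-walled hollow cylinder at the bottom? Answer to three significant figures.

v_ratio ≈ 1.20

Each satisfies Mgh = ½(1+k)Mv² with k = I/(MR²), so v ∝ 1/√(1+k).
For the solid ball k = 0.4; for the thin-walled hollow cylinder k = 1.
v₁/v₂ = √((1+k₂)/(1+k₁)) = √(2/1.4) ≈ 1.20.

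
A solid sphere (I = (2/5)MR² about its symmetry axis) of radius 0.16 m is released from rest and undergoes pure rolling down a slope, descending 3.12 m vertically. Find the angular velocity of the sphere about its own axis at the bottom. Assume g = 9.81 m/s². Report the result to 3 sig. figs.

For this body I = (2/5)MR², i.e. k = I/(MR²) = 0.4.
Since it rolls without slipping, ω = v/R and KE = ½Mv² + ½Iω² = ½(1+k)Mv² = (7/10)Mv².
Energy conservation Mgh = ½(1+k)Mv² gives v = √(2gh/(1+k)) = √(2 × 9.81 × 3.12 / 1.4) = 6.612 m/s.
Then ω = v/R = 6.612 / 0.16 ≈ 41.3 rad/s.

ω ≈ 41.3 rad/s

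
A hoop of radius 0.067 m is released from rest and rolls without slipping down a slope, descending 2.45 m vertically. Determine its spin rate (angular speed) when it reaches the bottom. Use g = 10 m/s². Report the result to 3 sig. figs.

Here I = MR², so the shape factor k = I/(MR²) = 1.
Pure rolling means v = ωR; then KE = ½Mv² + ½I(v/R)² = ½(1+k)Mv² = Mv².
Energy conservation Mgh = ½(1+k)Mv² gives v = √(2gh/(1+k)) = √(2 × 10 × 2.45 / 2) = 4.95 m/s.
The angular speed follows from ω = v/R = 4.95/0.067 ≈ 73.9 rad/s.

ω ≈ 73.9 rad/s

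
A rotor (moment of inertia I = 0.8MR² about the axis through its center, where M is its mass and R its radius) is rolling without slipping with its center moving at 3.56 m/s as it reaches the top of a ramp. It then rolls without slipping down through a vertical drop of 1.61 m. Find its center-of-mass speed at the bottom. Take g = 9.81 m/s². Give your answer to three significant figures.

Here I = 0.8MR², so the shape factor k = I/(MR²) = 0.8.
The rolling condition ω = v/R makes the rotational term ½I(v/R)² = ½kMv², so KE_total = ½(1+k)Mv² = (9/10)Mv².
Energy conservation: (9/10)Mv₀² + Mgh = (9/10)Mv², so v² = v₀² + 2gh/(1+k).
v = √(3.56² + 2×9.81×1.61/1.8) = √30.22 ≈ 5.50 m/s.

v ≈ 5.50 m/s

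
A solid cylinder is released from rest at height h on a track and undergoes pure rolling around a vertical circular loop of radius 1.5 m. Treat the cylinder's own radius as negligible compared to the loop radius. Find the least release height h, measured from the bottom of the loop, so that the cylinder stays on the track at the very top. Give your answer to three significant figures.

h_min ≈ 4.13 m

For this body I = (1/2)MR², i.e. k = I/(MR²) = 0.5.
At the top of the loop, the minimum-contact condition is Mg = Mv_top²/r, so v_top² = gr.
With ω = v/R, the kinetic energy at speed v is ½(1+k)Mv² = (3/4)Mv².
Energy conservation from release (height h) to the top (height 2r): Mgh = Mg(2r) + (3/4)M·gr.
Thus h_min = 2r + (1+k)r/2 = r(2 + 1.5/2) = 1.5 × 2.75 ≈ 4.13 m.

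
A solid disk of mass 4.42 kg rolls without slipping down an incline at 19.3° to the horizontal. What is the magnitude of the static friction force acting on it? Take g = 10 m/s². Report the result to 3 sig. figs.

f ≈ 4.87 N

Here I = (1/2)MR², so the shape factor k = I/(MR²) = 0.5.
Translational: Mg sinθ − f = Ma. Rotational about the CM: fR = Iα = kMRa, so f = kMa.
Combining, a = g sinθ/(1+k) and f = kMa = kMg sinθ/(1+k).
f = 0.5 × 4.42 × 10 × sin19.3° / 1.5 ≈ 4.87 N.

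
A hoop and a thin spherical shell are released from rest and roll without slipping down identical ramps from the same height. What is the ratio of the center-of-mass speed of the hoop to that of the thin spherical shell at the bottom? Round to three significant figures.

v_ratio ≈ 0.913

Each satisfies Mgh = ½(1+k)Mv² with k = I/(MR²), so v ∝ 1/√(1+k).
For the hoop k = 1; for the thin spherical shell k = 2/3.
v₁/v₂ = √((1+k₂)/(1+k₁)) = √(1.667/2) ≈ 0.913.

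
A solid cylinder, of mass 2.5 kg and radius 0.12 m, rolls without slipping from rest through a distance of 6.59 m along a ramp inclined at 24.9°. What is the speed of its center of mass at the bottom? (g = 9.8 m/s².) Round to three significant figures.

The moment of inertia is (1/2)MR², giving k ≡ I/(MR²) = 0.5.
Pure rolling means v = ωR; then KE = ½Mv² + ½I(v/R)² = ½(1+k)Mv² = (3/4)Mv².
The vertical drop is h = L sinθ = 6.59 × sin24.9° = 2.775 m.
Setting Mgh = (3/4)Mv² gives v = √(2gh/(1+k)) = √(2·9.8·2.775/1.5) ≈ 6.02 m/s.

v ≈ 6.02 m/s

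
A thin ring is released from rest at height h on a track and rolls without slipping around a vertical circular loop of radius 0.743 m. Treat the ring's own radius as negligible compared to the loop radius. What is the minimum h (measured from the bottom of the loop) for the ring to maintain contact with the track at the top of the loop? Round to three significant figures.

h_min ≈ 2.23 m

The moment of inertia is MR², giving k ≡ I/(MR²) = 1.
At the top, contact is just lost when gravity alone supplies the centripetal force: Mg = Mv_top²/r, i.e. v_top² = gr.
With ω = v/R, the kinetic energy at speed v is ½(1+k)Mv² = Mv².
Energy conservation from release (height h) to the top (height 2r): Mgh = Mg(2r) + M·gr.
Thus h_min = 2r + (1+k)r/2 = r(2 + 2/2) = 0.743 × 3 ≈ 2.23 m.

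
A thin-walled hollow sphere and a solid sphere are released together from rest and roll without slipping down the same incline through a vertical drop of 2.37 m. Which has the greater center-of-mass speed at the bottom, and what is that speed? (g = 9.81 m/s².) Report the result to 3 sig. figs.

the solid sphere, at v ≈ 5.76 m/s

For rolling without slipping, Mgh = ½(1+k)Mv² where k = I/(MR²), so v = √(2gh/(1+k)).
Thin-walled hollow sphere: k = 2/3, giving v = √(2×9.81×2.37/1.667) = 5.282 m/s.
Solid sphere: k = 0.4, giving v = √(2×9.81×2.37/1.4) = 5.763 m/s.
The smaller k wins: the solid sphere, at ≈ 5.76 m/s.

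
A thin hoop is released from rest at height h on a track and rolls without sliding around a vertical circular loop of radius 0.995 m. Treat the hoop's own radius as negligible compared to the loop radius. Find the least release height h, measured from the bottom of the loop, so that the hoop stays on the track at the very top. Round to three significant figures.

h_min ≈ 2.99 m

The moment of inertia is MR², giving k ≡ I/(MR²) = 1.
At the top of the loop, the minimum-contact condition is Mg = Mv_top²/r, so v_top² = gr.
With ω = v/R, the kinetic energy at speed v is ½(1+k)Mv² = Mv².
Energy conservation from release (height h) to the top (height 2r): Mgh = Mg(2r) + M·gr.
Thus h_min = 2r + (1+k)r/2 = r(2 + 2/2) = 0.995 × 3 ≈ 2.99 m.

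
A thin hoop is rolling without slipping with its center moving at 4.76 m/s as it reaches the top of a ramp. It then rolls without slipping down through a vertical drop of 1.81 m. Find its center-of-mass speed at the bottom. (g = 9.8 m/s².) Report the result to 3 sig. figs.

v ≈ 6.36 m/s

For this body I = MR², i.e. k = I/(MR²) = 1.
The rolling condition ω = v/R makes the rotational term ½I(v/R)² = ½kMv², so KE_total = ½(1+k)Mv² = Mv².
Energy conservation: Mv₀² + Mgh = Mv², so v² = v₀² + 2gh/(1+k).
v = √(4.76² + 2×9.8×1.81/2) = √40.4 ≈ 6.36 m/s.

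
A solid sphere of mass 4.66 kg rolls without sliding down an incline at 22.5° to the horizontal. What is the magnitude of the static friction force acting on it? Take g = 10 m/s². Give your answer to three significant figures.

f ≈ 5.10 N

The moment of inertia is (2/5)MR², giving k ≡ I/(MR²) = 0.4.
Along the incline Mg sinθ − f = Ma, and torque about the center fR = Iα = kMR²(a/R) gives f = kMa.
Combining, a = g sinθ/(1+k) and f = kMa = kMg sinθ/(1+k).
f = 0.4 × 4.66 × 10 × sin22.5° / 1.4 ≈ 5.10 N.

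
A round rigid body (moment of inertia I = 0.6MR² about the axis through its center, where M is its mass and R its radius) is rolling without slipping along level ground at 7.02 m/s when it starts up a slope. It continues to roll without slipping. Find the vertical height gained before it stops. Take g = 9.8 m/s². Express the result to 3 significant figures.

With I = 0.6MR², the ratio k = I/(MR²) is 0.6.
Pure rolling means v = ωR; then KE = ½Mv² + ½I(v/R)² = ½(1+k)Mv² = (4/5)Mv².
At the top the kinetic energy is zero, so (4/5)Mv₀² = Mgh.
Thus h = (1+k)v₀²/(2g) = 1.6 × 7.02² / (2 × 9.8) ≈ 4.02 m.

h ≈ 4.02 m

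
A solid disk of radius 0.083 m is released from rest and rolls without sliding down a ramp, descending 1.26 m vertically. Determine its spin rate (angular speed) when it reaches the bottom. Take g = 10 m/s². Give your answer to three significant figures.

With I = (1/2)MR², the ratio k = I/(MR²) is 0.5.
Rolling without slipping gives ω = v/R, so the total kinetic energy is ½Mv² + ½Iω² = ½(1+k)Mv² = (3/4)Mv².
Energy conservation Mgh = ½(1+k)Mv² gives v = √(2gh/(1+k)) = √(2 × 10 × 1.26 / 1.5) = 4.099 m/s.
Then ω = v/R = 4.099 / 0.083 ≈ 49.4 rad/s.

ω ≈ 49.4 rad/s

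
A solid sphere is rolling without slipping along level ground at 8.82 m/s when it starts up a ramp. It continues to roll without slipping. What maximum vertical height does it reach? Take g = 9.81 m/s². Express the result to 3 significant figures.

With I = (2/5)MR², the ratio k = I/(MR²) is 0.4.
Rolling without slipping gives ω = v/R, so the total kinetic energy is ½Mv² + ½Iω² = ½(1+k)Mv² = (7/10)Mv².
All of this converts to potential energy at the highest point: (7/10)Mv₀² = Mgh.
Thus h = (1+k)v₀²/(2g) = 1.4 × 8.82² / (2 × 9.81) ≈ 5.55 m.

h ≈ 5.55 m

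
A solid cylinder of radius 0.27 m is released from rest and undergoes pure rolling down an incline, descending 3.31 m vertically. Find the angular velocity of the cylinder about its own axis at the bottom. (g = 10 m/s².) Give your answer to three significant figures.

ω ≈ 24.6 rad/s

For this body I = (1/2)MR², i.e. k = I/(MR²) = 0.5.
Since it rolls without slipping, ω = v/R and KE = ½Mv² + ½Iω² = ½(1+k)Mv² = (3/4)Mv².
Energy conservation Mgh = ½(1+k)Mv² gives v = √(2gh/(1+k)) = √(2 × 10 × 3.31 / 1.5) = 6.643 m/s.
The angular speed follows from ω = v/R = 6.643/0.27 ≈ 24.6 rad/s.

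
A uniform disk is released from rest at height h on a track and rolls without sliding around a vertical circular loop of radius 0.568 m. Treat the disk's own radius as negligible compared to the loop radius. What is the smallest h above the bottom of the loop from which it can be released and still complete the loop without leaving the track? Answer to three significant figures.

With I = (1/2)MR², the ratio k = I/(MR²) is 0.5.
At the top, contact is just lost when gravity alone supplies the centripetal force: Mg = Mv_top²/r, i.e. v_top² = gr.
With ω = v/R, the kinetic energy at speed v is ½(1+k)Mv² = (3/4)Mv².
Energy conservation from release (height h) to the top (height 2r): Mgh = Mg(2r) + (3/4)M·gr.
Thus h_min = 2r + (1+k)r/2 = r(2 + 1.5/2) = 0.568 × 2.75 ≈ 1.56 m.

h_min ≈ 1.56 m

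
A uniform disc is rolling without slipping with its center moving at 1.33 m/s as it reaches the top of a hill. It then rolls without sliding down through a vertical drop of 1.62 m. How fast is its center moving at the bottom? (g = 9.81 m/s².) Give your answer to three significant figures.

With I = (1/2)MR², the ratio k = I/(MR²) is 0.5.
Pure rolling means v = ωR; then KE = ½Mv² + ½I(v/R)² = ½(1+k)Mv² = (3/4)Mv².
Energy conservation: (3/4)Mv₀² + Mgh = (3/4)Mv², so v² = v₀² + 2gh/(1+k).
v = √(1.33² + 2×9.81×1.62/1.5) = √22.96 ≈ 4.79 m/s.

v ≈ 4.79 m/s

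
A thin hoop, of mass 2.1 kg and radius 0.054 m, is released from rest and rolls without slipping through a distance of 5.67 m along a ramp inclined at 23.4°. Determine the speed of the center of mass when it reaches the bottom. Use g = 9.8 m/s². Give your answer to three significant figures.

The moment of inertia is MR², giving k ≡ I/(MR²) = 1.
The rolling condition ω = v/R makes the rotational term ½I(v/R)² = ½kMv², so KE_total = ½(1+k)Mv² = Mv².
The vertical drop is h = L sinθ = 5.67 × sin23.4° = 2.252 m.
Setting Mgh = Mv² gives v = √(2gh/(1+k)) = √(2·9.8·2.252/2) ≈ 4.70 m/s.

v ≈ 4.70 m/s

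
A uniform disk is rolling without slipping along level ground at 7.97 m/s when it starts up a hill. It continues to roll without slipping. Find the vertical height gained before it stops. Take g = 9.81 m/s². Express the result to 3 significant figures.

h ≈ 4.86 m

Here I = (1/2)MR², so the shape factor k = I/(MR²) = 0.5.
The rolling condition ω = v/R makes the rotational term ½I(v/R)² = ½kMv², so KE_total = ½(1+k)Mv² = (3/4)Mv².
At the top the kinetic energy is zero, so (3/4)Mv₀² = Mgh.
Thus h = (1+k)v₀²/(2g) = 1.5 × 7.97² / (2 × 9.81) ≈ 4.86 m.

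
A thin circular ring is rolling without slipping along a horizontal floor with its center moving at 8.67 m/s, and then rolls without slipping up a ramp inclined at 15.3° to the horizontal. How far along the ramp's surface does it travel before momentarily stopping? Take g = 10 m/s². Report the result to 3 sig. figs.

d ≈ 28.5 m

With I = MR², the ratio k = I/(MR²) is 1.
The rolling condition ω = v/R makes the rotational term ½I(v/R)² = ½kMv², so KE_total = ½(1+k)Mv² = Mv².
Setting this equal to Mgh gives the vertical rise h = (1+k)v₀²/(2g) = 2×8.67²/(2×10) = 7.517 m.
The distance along the slope is d = h/sinθ = 7.517/sin15.3° ≈ 28.5 m.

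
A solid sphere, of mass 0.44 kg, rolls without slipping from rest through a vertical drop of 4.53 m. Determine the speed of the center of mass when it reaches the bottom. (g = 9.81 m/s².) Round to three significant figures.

v ≈ 7.97 m/s

With I = (2/5)MR², the ratio k = I/(MR²) is 0.4.
The rolling condition ω = v/R makes the rotational term ½I(v/R)² = ½kMv², so KE_total = ½(1+k)Mv² = (7/10)Mv².
Setting Mgh = (7/10)Mv² gives v = √(2gh/(1+k)) = √(2·9.81·4.53/1.4) ≈ 7.97 m/s.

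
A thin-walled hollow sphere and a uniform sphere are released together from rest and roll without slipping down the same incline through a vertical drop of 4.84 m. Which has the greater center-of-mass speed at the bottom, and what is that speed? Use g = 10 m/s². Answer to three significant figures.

For rolling without slipping, Mgh = ½(1+k)Mv² where k = I/(MR²), so v = √(2gh/(1+k)).
Thin-walled hollow sphere: k = 2/3, giving v = √(2×10×4.84/1.667) = 7.621 m/s.
Uniform sphere: k = 0.4, giving v = √(2×10×4.84/1.4) = 8.315 m/s.
The smaller k wins: the uniform sphere, at ≈ 8.32 m/s.

the uniform sphere, at v ≈ 8.32 m/s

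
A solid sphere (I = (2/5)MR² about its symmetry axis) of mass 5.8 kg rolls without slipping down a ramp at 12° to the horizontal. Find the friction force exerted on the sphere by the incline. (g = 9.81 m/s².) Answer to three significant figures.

f ≈ 3.38 N

For this body I = (2/5)MR², i.e. k = I/(MR²) = 0.4.
Along the incline Mg sinθ − f = Ma, and torque about the center fR = Iα = kMR²(a/R) gives f = kMa.
Combining, a = g sinθ/(1+k) and f = kMa = kMg sinθ/(1+k).
f = 0.4 × 5.8 × 9.81 × sin12° / 1.4 ≈ 3.38 N.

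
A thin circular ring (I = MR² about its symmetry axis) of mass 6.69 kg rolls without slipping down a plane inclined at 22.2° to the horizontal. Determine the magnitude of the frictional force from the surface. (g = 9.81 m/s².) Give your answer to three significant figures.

With I = MR², the ratio k = I/(MR²) is 1.
Translational: Mg sinθ − f = Ma. Rotational about the CM: fR = Iα = kMRa, so f = kMa.
Combining, a = g sinθ/(1+k) and f = kMa = kMg sinθ/(1+k).
f = 1 × 6.69 × 9.81 × sin22.2° / 2 ≈ 12.4 N.

f ≈ 12.4 N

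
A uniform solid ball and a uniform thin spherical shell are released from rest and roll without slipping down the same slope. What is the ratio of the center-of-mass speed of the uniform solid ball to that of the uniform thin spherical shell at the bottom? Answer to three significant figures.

Each satisfies Mgh = ½(1+k)Mv² with k = I/(MR²), so v ∝ 1/√(1+k).
For the uniform solid ball k = 0.4; for the uniform thin spherical shell k = 2/3.
v₁/v₂ = √((1+k₂)/(1+k₁)) = √(1.667/1.4) ≈ 1.09.

v_ratio ≈ 1.09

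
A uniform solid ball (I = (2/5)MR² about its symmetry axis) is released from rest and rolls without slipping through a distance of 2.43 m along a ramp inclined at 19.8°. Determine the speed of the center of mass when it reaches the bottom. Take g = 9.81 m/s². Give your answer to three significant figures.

v ≈ 3.40 m/s

Here I = (2/5)MR², so the shape factor k = I/(MR²) = 0.4.
The rolling condition ω = v/R makes the rotational term ½I(v/R)² = ½kMv², so KE_total = ½(1+k)Mv² = (7/10)Mv².
The vertical drop is h = L sinθ = 2.43 × sin19.8° = 0.8231 m.
Energy conservation: Mgh = (7/10)Mv², so v = √(2gh/(1+k)) = √(2 × 9.81 × 0.8231 / 1.4) ≈ 3.40 m/s.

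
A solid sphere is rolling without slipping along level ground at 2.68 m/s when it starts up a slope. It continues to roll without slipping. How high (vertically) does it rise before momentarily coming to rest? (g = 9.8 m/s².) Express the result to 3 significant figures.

h ≈ 0.513 m

Here I = (2/5)MR², so the shape factor k = I/(MR²) = 0.4.
The rolling condition ω = v/R makes the rotational term ½I(v/R)² = ½kMv², so KE_total = ½(1+k)Mv² = (7/10)Mv².
All of this converts to potential energy at the highest point: (7/10)Mv₀² = Mgh.
Thus h = (1+k)v₀²/(2g) = 1.4 × 2.68² / (2 × 9.8) ≈ 0.513 m.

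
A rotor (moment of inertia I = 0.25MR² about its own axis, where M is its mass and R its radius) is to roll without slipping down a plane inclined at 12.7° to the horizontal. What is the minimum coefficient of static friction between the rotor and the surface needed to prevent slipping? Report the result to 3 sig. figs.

μ_min ≈ 0.0451

The moment of inertia is 0.25MR², giving k ≡ I/(MR²) = 0.25.
Translational: Mg sinθ − f = Ma. Rotational about the CM: fR = Iα = kMRa, so f = kMa.
These give a = g sinθ/(1+k) and the required friction f = kMg sinθ/(1+k).
The normal force is N = Mg cosθ, so μ_min = f/N = k tanθ/(1+k).
μ_min = 0.25 × tan12.7° / 1.25 ≈ 0.0451.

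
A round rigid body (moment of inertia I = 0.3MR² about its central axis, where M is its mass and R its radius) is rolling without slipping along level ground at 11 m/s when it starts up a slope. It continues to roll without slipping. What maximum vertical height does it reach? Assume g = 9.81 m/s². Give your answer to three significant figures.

With I = 0.3MR², the ratio k = I/(MR²) is 0.3.
Since it rolls without slipping, ω = v/R and KE = ½Mv² + ½Iω² = ½(1+k)Mv² = (13/20)Mv².
At the top the kinetic energy is zero, so (13/20)Mv₀² = Mgh.
Thus h = (1+k)v₀²/(2g) = 1.3 × 11² / (2 × 9.81) ≈ 8.02 m.

h ≈ 8.02 m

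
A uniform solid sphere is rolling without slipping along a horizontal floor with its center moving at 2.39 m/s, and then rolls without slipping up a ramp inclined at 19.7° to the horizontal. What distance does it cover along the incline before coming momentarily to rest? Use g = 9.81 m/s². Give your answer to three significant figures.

With I = (2/5)MR², the ratio k = I/(MR²) is 0.4.
Pure rolling means v = ωR; then KE = ½Mv² + ½I(v/R)² = ½(1+k)Mv² = (7/10)Mv².
Setting this equal to Mgh gives the vertical rise h = (1+k)v₀²/(2g) = 1.4×2.39²/(2×9.81) = 0.4076 m.
The distance along the slope is d = h/sinθ = 0.4076/sin19.7° ≈ 1.21 m.

d ≈ 1.21 m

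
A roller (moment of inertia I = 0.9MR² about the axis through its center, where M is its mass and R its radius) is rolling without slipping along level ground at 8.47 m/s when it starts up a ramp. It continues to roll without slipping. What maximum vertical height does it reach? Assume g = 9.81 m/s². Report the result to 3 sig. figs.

h ≈ 6.95 m

For this body I = 0.9MR², i.e. k = I/(MR²) = 0.9.
Rolling without slipping gives ω = v/R, so the total kinetic energy is ½Mv² + ½Iω² = ½(1+k)Mv² = (19/20)Mv².
All of this converts to potential energy at the highest point: (19/20)Mv₀² = Mgh.
Thus h = (1+k)v₀²/(2g) = 1.9 × 8.47² / (2 × 9.81) ≈ 6.95 m.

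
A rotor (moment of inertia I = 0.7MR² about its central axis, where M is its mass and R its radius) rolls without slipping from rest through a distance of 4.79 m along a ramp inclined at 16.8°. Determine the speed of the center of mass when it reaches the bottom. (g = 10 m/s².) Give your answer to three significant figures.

v ≈ 4.04 m/s

The moment of inertia is 0.7MR², giving k ≡ I/(MR²) = 0.7.
Since it rolls without slipping, ω = v/R and KE = ½Mv² + ½Iω² = ½(1+k)Mv² = (17/20)Mv².
The vertical drop is h = L sinθ = 4.79 × sin16.8° = 1.384 m.
Setting Mgh = (17/20)Mv² gives v = √(2gh/(1+k)) = √(2·10·1.384/1.7) ≈ 4.04 m/s.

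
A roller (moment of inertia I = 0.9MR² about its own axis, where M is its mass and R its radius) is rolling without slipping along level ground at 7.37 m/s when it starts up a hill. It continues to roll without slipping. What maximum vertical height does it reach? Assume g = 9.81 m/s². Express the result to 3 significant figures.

The moment of inertia is 0.9MR², giving k ≡ I/(MR²) = 0.9.
Rolling without slipping gives ω = v/R, so the total kinetic energy is ½Mv² + ½Iω² = ½(1+k)Mv² = (19/20)Mv².
At the top the kinetic energy is zero, so (19/20)Mv₀² = Mgh.
Thus h = (1+k)v₀²/(2g) = 1.9 × 7.37² / (2 × 9.81) ≈ 5.26 m.

h ≈ 5.26 m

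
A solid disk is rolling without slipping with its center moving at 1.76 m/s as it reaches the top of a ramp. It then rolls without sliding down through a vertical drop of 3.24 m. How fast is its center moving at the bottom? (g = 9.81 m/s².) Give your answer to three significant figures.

v ≈ 6.74 m/s

With I = (1/2)MR², the ratio k = I/(MR²) is 0.5.
Rolling without slipping gives ω = v/R, so the total kinetic energy is ½Mv² + ½Iω² = ½(1+k)Mv² = (3/4)Mv².
Conserving energy between top and bottom: (3/4)Mv² = (3/4)Mv₀² + Mgh, hence v² = v₀² + 2gh/(1+k).
v = √(1.76² + 2×9.81×3.24/1.5) = √45.48 ≈ 6.74 m/s.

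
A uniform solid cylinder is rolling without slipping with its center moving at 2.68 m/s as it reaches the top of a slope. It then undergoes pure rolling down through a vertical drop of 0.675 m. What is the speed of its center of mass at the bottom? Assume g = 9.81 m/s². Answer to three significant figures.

v ≈ 4.00 m/s

Here I = (1/2)MR², so the shape factor k = I/(MR²) = 0.5.
The rolling condition ω = v/R makes the rotational term ½I(v/R)² = ½kMv², so KE_total = ½(1+k)Mv² = (3/4)Mv².
Conserving energy between top and bottom: (3/4)Mv² = (3/4)Mv₀² + Mgh, hence v² = v₀² + 2gh/(1+k).
v = √(2.68² + 2×9.81×0.675/1.5) = √16.01 ≈ 4.00 m/s.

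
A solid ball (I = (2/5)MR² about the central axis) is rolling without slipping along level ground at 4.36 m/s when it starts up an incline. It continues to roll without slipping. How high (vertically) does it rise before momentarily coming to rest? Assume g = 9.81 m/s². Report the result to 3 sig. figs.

The moment of inertia is (2/5)MR², giving k ≡ I/(MR²) = 0.4.
Rolling without slipping gives ω = v/R, so the total kinetic energy is ½Mv² + ½Iω² = ½(1+k)Mv² = (7/10)Mv².
At the top the kinetic energy is zero, so (7/10)Mv₀² = Mgh.
Thus h = (1+k)v₀²/(2g) = 1.4 × 4.36² / (2 × 9.81) ≈ 1.36 m.

h ≈ 1.36 m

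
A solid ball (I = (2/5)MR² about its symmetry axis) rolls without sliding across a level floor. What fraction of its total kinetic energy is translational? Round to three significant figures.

fraction ≈ 0.714

With I = (2/5)MR², the ratio k = I/(MR²) is 0.4.
With ω = v/R, KE_trans = ½Mv² and KE_rot = ½Iω² = ½kMv², so KE_total = ½(1+k)Mv².
The translational fraction is therefore 1/(1+k) = 1/1.4 ≈ 0.714.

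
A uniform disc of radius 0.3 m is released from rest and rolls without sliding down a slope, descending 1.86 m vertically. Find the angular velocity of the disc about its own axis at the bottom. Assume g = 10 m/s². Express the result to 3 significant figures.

ω ≈ 16.6 rad/s

With I = (1/2)MR², the ratio k = I/(MR²) is 0.5.
Rolling without slipping gives ω = v/R, so the total kinetic energy is ½Mv² + ½Iω² = ½(1+k)Mv² = (3/4)Mv².
Energy conservation Mgh = ½(1+k)Mv² gives v = √(2gh/(1+k)) = √(2 × 10 × 1.86 / 1.5) = 4.98 m/s.
Then ω = v/R = 4.98 / 0.3 ≈ 16.6 rad/s.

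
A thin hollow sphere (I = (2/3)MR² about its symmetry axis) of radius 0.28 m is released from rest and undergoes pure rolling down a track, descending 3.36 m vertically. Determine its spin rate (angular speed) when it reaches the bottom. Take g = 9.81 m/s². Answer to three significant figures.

ω ≈ 22.5 rad/s

Here I = (2/3)MR², so the shape factor k = I/(MR²) = 2/3.
Rolling without slipping gives ω = v/R, so the total kinetic energy is ½Mv² + ½Iω² = ½(1+k)Mv² = (5/6)Mv².
Energy conservation Mgh = ½(1+k)Mv² gives v = √(2gh/(1+k)) = √(2 × 9.81 × 3.36 / 1.667) = 6.289 m/s.
The angular speed follows from ω = v/R = 6.289/0.28 ≈ 22.5 rad/s.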